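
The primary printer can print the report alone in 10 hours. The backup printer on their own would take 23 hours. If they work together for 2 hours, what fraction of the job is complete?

Combined rate: 1/10 + 1/23 = (23 + 10)/230 = 33/230 per hour.
In 2 hours they complete 2·33/230 = 33/115 of the job.

33/115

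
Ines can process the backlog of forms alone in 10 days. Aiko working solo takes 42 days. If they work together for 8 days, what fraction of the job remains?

Combined rate: 1/10 + 1/42 = (21 + 5)/210 = 26/210 = 13/105 per day.
In 8 days they complete 8·13/105 = 104/105 of the job.
So 1/105 remains.

1/105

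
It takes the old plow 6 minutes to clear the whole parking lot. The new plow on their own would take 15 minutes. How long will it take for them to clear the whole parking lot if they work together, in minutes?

With two workers the combined time is the product over the sum: 6·15/(6+15) = 90/21 = 30/7 minutes.

30/7 minutes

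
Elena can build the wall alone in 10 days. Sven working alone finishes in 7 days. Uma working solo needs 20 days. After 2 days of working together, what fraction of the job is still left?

Combined rate: 1/10 + 1/7 + 1/20 = (14 + 20 + 7)/140 = 41/140 per day.
In 2 days they complete 2·41/140 = 41/70 of the job.
So 29/70 remains.

29/70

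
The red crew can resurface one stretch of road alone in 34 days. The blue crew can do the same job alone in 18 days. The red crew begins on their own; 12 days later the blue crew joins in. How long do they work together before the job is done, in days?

99/13 days

In the first 12 days the red crew alone does 12/34 = 6/17 of the job, leaving 11/17.
Once everyone is working, combined rate: 1/34 + 1/18 = (9 + 17)/306 = 26/306 = 13/153 per day.
Remaining 11/17 at 13/153 per day takes 99/13 days.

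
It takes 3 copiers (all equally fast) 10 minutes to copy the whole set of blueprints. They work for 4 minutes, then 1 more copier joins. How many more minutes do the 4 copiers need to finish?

9/2 minutes

One copier does 1/30 of the job per minute.
After 4 minutes with 3 copiers, 2/5 is done (3/5 left).
With 4 copiers the rate is 4/30 = 2/15, so the rest takes 3/5 ÷ 2/15 = 9/2 minutes.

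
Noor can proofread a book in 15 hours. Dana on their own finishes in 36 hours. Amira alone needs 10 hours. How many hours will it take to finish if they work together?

36/7 hours

Combined rate: 1/15 + 1/36 + 1/10 = (12 + 5 + 18)/180 = 35/180 = 7/36 per hour.
Time = 1 ÷ (7/36) = 36/7 hours.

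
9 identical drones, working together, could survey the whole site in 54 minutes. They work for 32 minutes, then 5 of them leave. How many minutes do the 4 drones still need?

99/2 minutes

One drone does 1/486 of the job per minute.
After 32 minutes with 9 drones, 16/27 is done (11/27 left).
With 4 drones the rate is 4/486 = 2/243, so the rest takes 11/27 ÷ 2/243 = 99/2 minutes.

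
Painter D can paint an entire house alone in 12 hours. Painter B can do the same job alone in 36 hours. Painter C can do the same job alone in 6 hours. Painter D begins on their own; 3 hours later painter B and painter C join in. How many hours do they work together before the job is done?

27/10 hours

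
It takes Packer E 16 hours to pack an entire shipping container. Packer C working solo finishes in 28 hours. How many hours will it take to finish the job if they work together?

112/11 hours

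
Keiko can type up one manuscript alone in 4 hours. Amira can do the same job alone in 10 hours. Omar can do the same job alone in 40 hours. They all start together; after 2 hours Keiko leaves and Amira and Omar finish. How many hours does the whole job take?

4 hours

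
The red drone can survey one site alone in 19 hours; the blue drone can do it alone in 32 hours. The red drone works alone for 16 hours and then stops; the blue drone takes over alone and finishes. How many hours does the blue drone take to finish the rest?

96/19 hours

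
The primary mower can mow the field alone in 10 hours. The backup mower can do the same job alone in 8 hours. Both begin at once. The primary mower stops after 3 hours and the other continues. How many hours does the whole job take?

In the first 3 hours the combined rate is 9/40, so 27/40 of the job is done, leaving 13/40.
After the primary mower leaves the rate is 1/8 per hour; the remaining 13/40 takes 13/5 hours.
Total = 3 + 13/5 = 28/5 hours.

28/5 hours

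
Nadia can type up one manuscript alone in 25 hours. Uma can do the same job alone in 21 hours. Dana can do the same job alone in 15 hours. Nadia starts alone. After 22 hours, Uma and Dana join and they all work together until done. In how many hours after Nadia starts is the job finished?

205/9 hours

In the first 22 hours Nadia alone does 22/25 of the job, leaving 3/25.
Once everyone is working, combined rate: 1/25 + 1/21 + 1/15 = (21 + 25 + 35)/525 = 81/525 = 27/175 per hour.
Remaining 3/25 at 27/175 per hour takes 7/9 hours.
Total from the start = 22 + 7/9 = 205/9 hours.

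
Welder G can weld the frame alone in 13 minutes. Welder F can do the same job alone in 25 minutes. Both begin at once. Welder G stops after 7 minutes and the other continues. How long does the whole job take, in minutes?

In the first 7 minutes the combined rate is 38/325, so 266/325 of the job is done, leaving 59/325.
After Welder G leaves the rate is 1/25 per minute; the remaining 59/325 takes 59/13 minutes.
Total = 7 + 59/13 = 150/13 minutes.

150/13 minutes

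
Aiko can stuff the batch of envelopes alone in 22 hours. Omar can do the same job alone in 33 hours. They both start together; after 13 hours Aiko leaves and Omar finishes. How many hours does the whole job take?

27/2 hours

In the first 13 hours the combined rate is 5/66, so 65/66 of the job is done, leaving 1/66.
After Aiko leaves the rate is 1/33 per hour; the remaining 1/66 takes 1/2 hours.
Total = 13 + 1/2 = 27/2 hours.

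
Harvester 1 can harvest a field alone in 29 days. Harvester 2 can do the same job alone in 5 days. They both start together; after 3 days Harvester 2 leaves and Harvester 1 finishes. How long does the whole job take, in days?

58/5 days

In the first 3 days the combined rate is 34/145, so 102/145 of the job is done, leaving 43/145.
After Harvester 2 leaves the rate is 1/29 per day; the remaining 43/145 takes 43/5 days.
Total = 3 + 43/5 = 58/5 days.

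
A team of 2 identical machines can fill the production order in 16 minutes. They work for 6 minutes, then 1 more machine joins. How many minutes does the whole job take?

One machine does 1/32 of the job per minute.
After 6 minutes with 2 machines, 3/8 is done (5/8 left).
With 3 machines the rate is 3/32, so the rest takes 5/8 ÷ 3/32 = 20/3 minutes.
Total = 6 + 20/3 = 38/3 minutes.

38/3 minutes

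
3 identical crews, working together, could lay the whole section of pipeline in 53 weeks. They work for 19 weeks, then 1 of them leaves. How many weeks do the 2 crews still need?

One crew does 1/159 of the job per week.
After 19 weeks with 3 crews, 19/53 is done (34/53 left).
With 2 crews the rate is 2/159, so the rest takes 34/53 ÷ 2/159 = 51 weeks.

51 weeks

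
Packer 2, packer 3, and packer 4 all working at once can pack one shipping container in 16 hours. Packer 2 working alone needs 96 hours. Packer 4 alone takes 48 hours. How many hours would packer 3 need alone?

32 hours

Combined rate is 1/16 per hour.
Known contribution: 1/96 + 1/48 = (1 + 2)/96 = 3/96 = 1/32 per hour.
So packer 3's rate is 1/16 − 1/32 = 1/32, meaning 32 hours alone.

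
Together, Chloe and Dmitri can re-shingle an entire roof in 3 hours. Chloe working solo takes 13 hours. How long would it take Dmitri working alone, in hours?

39/10 hours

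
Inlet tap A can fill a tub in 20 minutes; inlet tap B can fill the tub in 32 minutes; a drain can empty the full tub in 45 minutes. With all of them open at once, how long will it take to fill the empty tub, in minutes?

288/17 minutes

Net rate = 1/20 + 1/32 − 1/45 = (72 + 45 − 32)/1440 = 85/1440 = 17/288 per minute.
Filling time = 1 ÷ (17/288) = 288/17 minutes.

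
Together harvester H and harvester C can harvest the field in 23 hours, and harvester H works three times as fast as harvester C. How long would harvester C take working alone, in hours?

Let harvester C's rate be r; then harvester H's rate is 3r, so together (3 + 1)r = 4r = 1/23.
Thus r = 1/92 per hour.
Harvester C alone: 92 hours; harvester H alone: 92/3 hours.

92 hours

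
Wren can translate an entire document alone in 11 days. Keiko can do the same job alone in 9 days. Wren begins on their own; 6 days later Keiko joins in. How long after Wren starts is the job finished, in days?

In the first 6 days Wren alone does 6/11 of the job, leaving 5/11.
Once everyone is working, combined rate: 1/11 + 1/9 = (9 + 11)/99 = 20/99 per day.
Remaining 5/11 at 20/99 per day takes 9/4 days.
Total from the start = 6 + 9/4 = 33/4 days.

33/4 days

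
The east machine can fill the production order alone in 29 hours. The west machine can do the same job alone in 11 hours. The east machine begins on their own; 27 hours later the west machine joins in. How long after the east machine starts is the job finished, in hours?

In the first 27 hours the east machine alone does 27/29 of the job, leaving 2/29.
Once everyone is working, combined rate: 1/29 + 1/11 = (11 + 29)/319 = 40/319 per hour.
Remaining 2/29 at 40/319 per hour takes 11/20 hours.
Total from the start = 27 + 11/20 = 551/20 hours.

551/20 hours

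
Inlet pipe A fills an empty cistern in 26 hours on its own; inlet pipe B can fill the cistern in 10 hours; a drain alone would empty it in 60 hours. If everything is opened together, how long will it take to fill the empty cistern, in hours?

Net rate = 1/26 + 1/10 − 1/60 = (30 + 78 − 13)/780 = 95/780 = 19/156 per hour.
Filling time = 1 ÷ (19/156) = 156/19 hours.

156/19 hours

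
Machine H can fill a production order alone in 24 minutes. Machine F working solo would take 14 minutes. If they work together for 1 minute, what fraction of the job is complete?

Combined rate: 1/24 + 1/14 = (7 + 12)/168 = 19/168 per minute.
In 1 minute they complete 1·19/168 = 19/168 of the job.

19/168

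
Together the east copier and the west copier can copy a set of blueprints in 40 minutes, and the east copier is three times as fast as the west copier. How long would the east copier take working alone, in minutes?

160/3 minutes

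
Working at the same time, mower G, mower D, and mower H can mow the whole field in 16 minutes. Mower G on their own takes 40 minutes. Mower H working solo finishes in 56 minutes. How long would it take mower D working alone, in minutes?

560/11 minutes

Combined rate is 1/16 per minute.
Known contribution: 1/40 + 1/56 = (7 + 5)/280 = 12/280 = 3/70 per minute.
So mower D's rate is 1/16 − 3/70 = 11/560, meaning 560/11 minutes alone.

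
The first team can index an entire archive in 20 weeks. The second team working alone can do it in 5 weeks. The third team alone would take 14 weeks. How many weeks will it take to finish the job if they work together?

Combined rate: 1/20 + 1/5 + 1/14 = (7 + 28 + 10)/140 = 45/140 = 9/28 per week.
Time = 1 ÷ (9/28) = 28/9 weeks.

28/9 weeks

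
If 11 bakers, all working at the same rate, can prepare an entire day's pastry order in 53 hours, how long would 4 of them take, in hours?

583/4 hours

Total work is 11·53 = 583 baker-hours.
With 4 bakers: 583/4 hours.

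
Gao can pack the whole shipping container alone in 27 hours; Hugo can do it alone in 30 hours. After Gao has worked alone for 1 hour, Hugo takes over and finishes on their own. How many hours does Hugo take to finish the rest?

260/9 hours

In 1 hour Gao does 1/27 of the job, leaving 26/27.
Hugo works at 1/30 per hour, so finishing takes 26/27 ÷ 1/30 = 260/9 hours.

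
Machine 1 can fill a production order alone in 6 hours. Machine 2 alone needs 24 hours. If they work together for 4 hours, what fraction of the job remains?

1/6

Combined rate: 1/6 + 1/24 = (4 + 1)/24 = 5/24 per hour.
In 4 hours they complete 4·5/24 = 5/6 of the job.
So 1/6 remains.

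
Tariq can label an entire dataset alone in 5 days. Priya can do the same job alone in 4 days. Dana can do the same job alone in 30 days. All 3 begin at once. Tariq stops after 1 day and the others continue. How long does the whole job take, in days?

48/17 days

In the first 1 day the combined rate is 29/60, so 29/60 of the job is done, leaving 31/60.
After Tariq leaves the rate is 17/60 per day; the remaining 31/60 takes 31/17 days.
Total = 1 + 31/17 = 48/17 days.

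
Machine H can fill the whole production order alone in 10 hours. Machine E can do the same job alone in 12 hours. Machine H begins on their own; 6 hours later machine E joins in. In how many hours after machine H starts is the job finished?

90/11 hours

In the first 6 hours machine H alone does 6/10 = 3/5 of the job, leaving 2/5.
Once everyone is working, combined rate: 1/10 + 1/12 = (6 + 5)/60 = 11/60 per hour.
Remaining 2/5 at 11/60 per hour takes 24/11 hours.
Total from the start = 6 + 24/11 = 90/11 hours.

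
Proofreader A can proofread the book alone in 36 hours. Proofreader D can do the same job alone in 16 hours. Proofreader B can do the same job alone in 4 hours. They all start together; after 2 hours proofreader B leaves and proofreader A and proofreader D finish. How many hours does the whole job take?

72/13 hours

In the first 2 hours the combined rate is 49/144, so 49/72 of the job is done, leaving 23/72.
After proofreader B leaves the rate is 13/144 per hour; the remaining 23/72 takes 46/13 hours.
Total = 2 + 46/13 = 72/13 hours.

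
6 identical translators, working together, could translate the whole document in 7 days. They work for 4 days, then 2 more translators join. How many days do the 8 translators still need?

9/4 days

One translator does 1/42 of the job per day.
After 4 days with 6 translators, 4/7 is done (3/7 left).
With 8 translators the rate is 8/42 = 4/21, so the rest takes 3/7 ÷ 4/21 = 9/4 days.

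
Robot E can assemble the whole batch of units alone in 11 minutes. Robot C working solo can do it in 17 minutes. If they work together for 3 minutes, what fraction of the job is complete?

84/187

Combined rate: 1/11 + 1/17 = (17 + 11)/187 = 28/187 per minute.
In 3 minutes they complete 3·28/187 = 84/187 of the job.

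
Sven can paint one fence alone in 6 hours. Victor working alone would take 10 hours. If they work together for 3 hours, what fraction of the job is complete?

Combined rate: 1/6 + 1/10 = (5 + 3)/30 = 8/30 = 4/15 per hour.
In 3 hours they complete 3·4/15 = 4/5 of the job.

4/5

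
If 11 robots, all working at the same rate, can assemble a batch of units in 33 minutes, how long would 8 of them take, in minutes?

Total work is 11·33 = 363 robot-minutes.
With 8 robots: 363/8 minutes.

363/8 minutes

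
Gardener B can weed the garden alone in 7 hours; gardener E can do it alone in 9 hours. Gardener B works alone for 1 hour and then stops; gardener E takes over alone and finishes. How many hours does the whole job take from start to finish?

In 1 hour gardener B does 1/7 of the job, leaving 6/7.
Gardener E works at 1/9 per hour, so finishing takes 6/7 ÷ 1/9 = 54/7 hours.
Total time = 1 + 54/7 = 61/7 hours.

61/7 hours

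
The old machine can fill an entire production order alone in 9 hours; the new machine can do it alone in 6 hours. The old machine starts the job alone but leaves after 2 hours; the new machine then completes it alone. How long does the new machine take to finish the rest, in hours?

In 2 hours the old machine does 2/9 of the job, leaving 7/9.
The new machine works at 1/6 per hour, so finishing takes 7/9 ÷ 1/6 = 14/3 hours.

14/3 hours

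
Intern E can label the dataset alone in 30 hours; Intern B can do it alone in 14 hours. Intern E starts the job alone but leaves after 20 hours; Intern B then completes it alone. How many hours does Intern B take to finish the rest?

14/3 hours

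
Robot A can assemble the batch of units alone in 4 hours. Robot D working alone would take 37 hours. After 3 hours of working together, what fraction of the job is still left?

25/148

Combined rate: 1/4 + 1/37 = (37 + 4)/148 = 41/148 per hour.
In 3 hours they complete 3·41/148 = 123/148 of the job.
So 25/148 remains.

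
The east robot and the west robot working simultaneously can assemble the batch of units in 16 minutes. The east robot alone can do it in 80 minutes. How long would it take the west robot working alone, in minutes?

20 minutes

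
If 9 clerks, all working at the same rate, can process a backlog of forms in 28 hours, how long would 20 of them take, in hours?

63/5 hours

Total work is 9·28 = 252 clerk-hours.
With 20 clerks: 252/20 = 63/5 hours.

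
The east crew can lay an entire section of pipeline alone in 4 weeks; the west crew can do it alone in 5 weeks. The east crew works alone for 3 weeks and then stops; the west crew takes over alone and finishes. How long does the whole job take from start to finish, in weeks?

17/4 weeks

In 3 weeks the east crew does 3/4 of the job, leaving 1/4.
The west crew works at 1/5 per week, so finishing takes 1/4 ÷ 1/5 = 5/4 weeks.
Total time = 3 + 5/4 = 17/4 weeks.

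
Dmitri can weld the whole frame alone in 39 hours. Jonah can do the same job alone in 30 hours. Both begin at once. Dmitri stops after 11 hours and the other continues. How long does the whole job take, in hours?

280/13 hours

In the first 11 hours the combined rate is 23/390, so 253/390 of the job is done, leaving 137/390.
After Dmitri leaves the rate is 1/30 per hour; the remaining 137/390 takes 137/13 hours.
Total = 11 + 137/13 = 280/13 hours.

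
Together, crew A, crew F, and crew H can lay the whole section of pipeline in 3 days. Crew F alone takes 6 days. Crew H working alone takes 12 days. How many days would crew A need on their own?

12 days

Combined rate is 1/3 per day.
Known contribution: 1/6 + 1/12 = (2 + 1)/12 = 3/12 = 1/4 per day.
So crew A's rate is 1/3 − 1/4 = 1/12, meaning 12 days alone.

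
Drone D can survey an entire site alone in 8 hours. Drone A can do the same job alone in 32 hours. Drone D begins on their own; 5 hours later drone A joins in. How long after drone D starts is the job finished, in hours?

37/5 hours

In the first 5 hours drone D alone does 5/8 of the job, leaving 3/8.
Once everyone is working, combined rate: 1/8 + 1/32 = (4 + 1)/32 = 5/32 per hour.
Remaining 3/8 at 5/32 per hour takes 12/5 hours.
Total from the start = 5 + 12/5 = 37/5 hours.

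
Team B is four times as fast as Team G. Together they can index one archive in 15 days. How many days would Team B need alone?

Let Team G's rate be r; then Team B's rate is 4r, so together (4 + 1)r = 5r = 1/15.
Thus r = 1/75 per day.
Team G alone: 75 days; Team B alone: 75/4 days.

75/4 days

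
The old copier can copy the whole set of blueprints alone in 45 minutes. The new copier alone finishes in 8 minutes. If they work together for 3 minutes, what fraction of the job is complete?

Combined rate: 1/45 + 1/8 = (8 + 45)/360 = 53/360 per minute.
In 3 minutes they complete 3·53/360 = 53/120 of the job.

53/120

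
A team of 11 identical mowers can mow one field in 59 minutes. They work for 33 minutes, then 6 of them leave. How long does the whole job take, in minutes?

One mower does 1/649 of the job per minute.
After 33 minutes with 11 mowers, 33/59 is done (26/59 left).
With 5 mowers the rate is 5/649, so the rest takes 26/59 ÷ 5/649 = 286/5 minutes.
Total = 33 + 286/5 = 451/5 minutes.

451/5 minutes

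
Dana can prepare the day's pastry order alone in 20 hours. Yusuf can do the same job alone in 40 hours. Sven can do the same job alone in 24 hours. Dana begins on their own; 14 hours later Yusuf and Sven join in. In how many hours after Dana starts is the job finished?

116/7 hours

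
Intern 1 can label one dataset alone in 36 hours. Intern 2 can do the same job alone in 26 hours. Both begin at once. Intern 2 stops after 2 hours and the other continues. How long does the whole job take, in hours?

432/13 hours

In the first 2 hours the combined rate is 31/468, so 31/234 of the job is done, leaving 203/234.
After intern 2 leaves the rate is 1/36 per hour; the remaining 203/234 takes 406/13 hours.
Total = 2 + 406/13 = 432/13 hours.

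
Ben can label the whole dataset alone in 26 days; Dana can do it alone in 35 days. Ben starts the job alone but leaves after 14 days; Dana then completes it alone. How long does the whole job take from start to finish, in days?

392/13 days

In 14 days Ben does 14/26 = 7/13 of the job, leaving 6/13.
Dana works at 1/35 per day, so finishing takes 6/13 ÷ 1/35 = 210/13 days.
Total time = 14 + 210/13 = 392/13 days.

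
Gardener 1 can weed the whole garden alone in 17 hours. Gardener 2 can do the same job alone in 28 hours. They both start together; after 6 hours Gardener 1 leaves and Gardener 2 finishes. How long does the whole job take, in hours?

308/17 hours

In the first 6 hours the combined rate is 45/476, so 135/238 of the job is done, leaving 103/238.
After Gardener 1 leaves the rate is 1/28 per hour; the remaining 103/238 takes 206/17 hours.
Total = 6 + 206/17 = 308/17 hours.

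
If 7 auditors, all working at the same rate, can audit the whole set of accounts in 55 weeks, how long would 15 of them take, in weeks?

77/3 weeks

Total work is 7·55 = 385 auditor-weeks.
With 15 auditors: 385/15 = 77/3 weeks.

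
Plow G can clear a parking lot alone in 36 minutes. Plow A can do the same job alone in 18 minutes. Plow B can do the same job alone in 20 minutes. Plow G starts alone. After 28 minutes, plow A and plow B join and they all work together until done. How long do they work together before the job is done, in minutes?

5/3 minutes

In the first 28 minutes plow G alone does 28/36 = 7/9 of the job, leaving 2/9.
Once everyone is working, combined rate: 1/36 + 1/18 + 1/20 = (5 + 10 + 9)/180 = 24/180 = 2/15 per minute.
Remaining 2/9 at 2/15 per minute takes 5/3 minutes.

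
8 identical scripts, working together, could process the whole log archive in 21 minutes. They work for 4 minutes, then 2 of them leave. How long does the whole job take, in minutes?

80/3 minutes

One script does 1/168 of the job per minute.
After 4 minutes with 8 scripts, 4/21 is done (17/21 left).
With 6 scripts the rate is 6/168 = 1/28, so the rest takes 17/21 ÷ 1/28 = 68/3 minutes.
Total = 4 + 68/3 = 80/3 minutes.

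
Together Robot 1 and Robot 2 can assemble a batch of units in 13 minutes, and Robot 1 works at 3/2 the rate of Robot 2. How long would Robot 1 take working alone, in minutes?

Let Robot 2's rate be r; then Robot 1's rate is (3/2)r, so together (3/2 + 1)r = (5/2)r = 1/13.
Thus r = 2/65 per minute.
Robot 2 alone: 65/2 minutes; Robot 1 alone: 65/3 minutes.

65/3 minutes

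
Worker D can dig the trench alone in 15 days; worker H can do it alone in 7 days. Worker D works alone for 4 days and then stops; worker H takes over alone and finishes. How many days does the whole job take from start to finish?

137/15 days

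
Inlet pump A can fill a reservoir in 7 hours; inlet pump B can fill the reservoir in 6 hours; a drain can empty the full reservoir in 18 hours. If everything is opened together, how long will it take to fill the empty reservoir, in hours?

63/16 hours

Net rate = 1/7 + 1/6 − 1/18 = (18 + 21 − 7)/126 = 32/126 = 16/63 per hour.
Filling time = 1 ÷ (16/63) = 63/16 hours.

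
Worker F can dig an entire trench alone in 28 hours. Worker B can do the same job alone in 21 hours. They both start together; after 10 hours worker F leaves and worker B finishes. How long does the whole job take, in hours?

27/2 hours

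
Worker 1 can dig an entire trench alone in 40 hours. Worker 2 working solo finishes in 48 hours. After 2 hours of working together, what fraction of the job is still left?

109/120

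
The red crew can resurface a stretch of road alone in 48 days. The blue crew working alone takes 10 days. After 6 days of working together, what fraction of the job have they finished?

Combined rate: 1/48 + 1/10 = (5 + 24)/240 = 29/240 per day.
In 6 days they complete 6·29/240 = 29/40 of the job.

29/40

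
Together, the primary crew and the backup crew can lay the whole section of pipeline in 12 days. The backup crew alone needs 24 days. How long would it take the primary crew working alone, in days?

24 days

Combined rate is 1/12 per day.
Known contribution: 1/24 per day.
So the primary crew's rate is 1/12 − 1/24 = 1/24, meaning 24 days alone.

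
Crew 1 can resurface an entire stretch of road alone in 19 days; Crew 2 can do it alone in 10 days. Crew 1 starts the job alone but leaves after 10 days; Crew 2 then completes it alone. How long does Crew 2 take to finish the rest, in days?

90/19 days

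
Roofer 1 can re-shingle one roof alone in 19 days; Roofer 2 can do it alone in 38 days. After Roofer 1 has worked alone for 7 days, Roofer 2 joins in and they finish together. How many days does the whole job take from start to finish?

15 days

In 7 days Roofer 1 does 7/19 of the job, leaving 12/19.
Roofer 1 and Roofer 2 together work at 3/38 per day, so finishing takes 12/19 ÷ 3/38 = 8 days.
Total time = 7 + 8 = 15 days.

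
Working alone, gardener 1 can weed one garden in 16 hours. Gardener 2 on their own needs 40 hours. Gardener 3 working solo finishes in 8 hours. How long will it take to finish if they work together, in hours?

80/17 hours

Combined rate: 1/16 + 1/40 + 1/8 = (5 + 2 + 10)/80 = 17/80 per hour.
Time = 1 ÷ (17/80) = 80/17 hours.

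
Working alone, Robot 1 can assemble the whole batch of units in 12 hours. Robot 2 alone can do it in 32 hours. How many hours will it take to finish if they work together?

With two workers the combined time is the product over the sum: 12·32/(12+32) = 384/44 = 96/11 hours.

96/11 hours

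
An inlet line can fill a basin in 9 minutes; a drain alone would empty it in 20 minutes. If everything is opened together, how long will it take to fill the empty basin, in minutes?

180/11 minutes

Net rate = 1/9 − 1/20 = (20 − 9)/180 = 11/180 per minute.
Filling time = 1 ÷ (11/180) = 180/11 minutes.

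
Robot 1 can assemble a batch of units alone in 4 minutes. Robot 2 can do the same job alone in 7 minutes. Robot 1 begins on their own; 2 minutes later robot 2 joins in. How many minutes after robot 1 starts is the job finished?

In the first 2 minutes robot 1 alone does 2/4 = 1/2 of the job, leaving 1/2.
Once everyone is working, combined rate: 1/4 + 1/7 = (7 + 4)/28 = 11/28 per minute.
Remaining 1/2 at 11/28 per minute takes 14/11 minutes.
Total from the start = 2 + 14/11 = 36/11 minutes.

36/11 minutes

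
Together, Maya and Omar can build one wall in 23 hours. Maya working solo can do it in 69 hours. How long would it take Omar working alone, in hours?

69/2 hours

Combined rate is 1/23 per hour.
Known contribution: 1/69 per hour.
So Omar's rate is 1/23 − 1/69 = 2/69, meaning 69/2 hours alone.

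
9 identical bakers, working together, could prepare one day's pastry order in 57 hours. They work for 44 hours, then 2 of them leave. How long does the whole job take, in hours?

One baker does 1/513 of the job per hour.
After 44 hours with 9 bakers, 44/57 is done (13/57 left).
With 7 bakers the rate is 7/513, so the rest takes 13/57 ÷ 7/513 = 117/7 hours.
Total = 44 + 117/7 = 425/7 hours.

425/7 hours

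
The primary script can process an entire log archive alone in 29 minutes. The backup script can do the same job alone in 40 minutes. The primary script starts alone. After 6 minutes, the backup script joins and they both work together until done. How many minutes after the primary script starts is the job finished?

In the first 6 minutes the primary script alone does 6/29 of the job, leaving 23/29.
Once everyone is working, combined rate: 1/29 + 1/40 = (40 + 29)/1160 = 69/1160 per minute.
Remaining 23/29 at 69/1160 per minute takes 40/3 minutes.
Total from the start = 6 + 40/3 = 58/3 minutes.

58/3 minutes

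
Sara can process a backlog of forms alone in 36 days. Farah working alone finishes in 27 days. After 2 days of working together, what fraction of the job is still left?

47/54

Combined rate: 1/36 + 1/27 = (3 + 4)/108 = 7/108 per day.
In 2 days they complete 2·7/108 = 7/54 of the job.
So 47/54 remains.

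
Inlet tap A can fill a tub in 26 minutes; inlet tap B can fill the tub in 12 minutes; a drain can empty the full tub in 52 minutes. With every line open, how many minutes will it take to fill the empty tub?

39/4 minutes

Net rate = 1/26 + 1/12 − 1/52 = (6 + 13 − 3)/156 = 16/156 = 4/39 per minute.
Filling time = 1 ÷ (4/39) = 39/4 minutes.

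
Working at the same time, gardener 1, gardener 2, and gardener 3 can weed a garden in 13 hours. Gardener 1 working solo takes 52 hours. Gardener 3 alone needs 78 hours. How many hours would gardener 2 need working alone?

156/7 hours

Combined rate is 1/13 per hour.
Known contribution: 1/52 + 1/78 = (3 + 2)/156 = 5/156 per hour.
So gardener 2's rate is 1/13 − 5/156 = 7/156, meaning 156/7 hours alone.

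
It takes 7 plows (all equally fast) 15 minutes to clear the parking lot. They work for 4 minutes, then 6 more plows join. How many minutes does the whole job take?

129/13 minutes

One plow does 1/105 of the job per minute.
After 4 minutes with 7 plows, 4/15 is done (11/15 left).
With 13 plows the rate is 13/105, so the rest takes 11/15 ÷ 13/105 = 77/13 minutes.
Total = 4 + 77/13 = 129/13 minutes.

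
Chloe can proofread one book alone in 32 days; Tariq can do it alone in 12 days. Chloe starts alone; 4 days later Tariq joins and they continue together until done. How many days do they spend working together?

84/11 days

In 4 days Chloe does 4/32 = 1/8 of the job, leaving 7/8.
Chloe and Tariq together work at 11/96 per day, so finishing takes 7/8 ÷ 11/96 = 84/11 days.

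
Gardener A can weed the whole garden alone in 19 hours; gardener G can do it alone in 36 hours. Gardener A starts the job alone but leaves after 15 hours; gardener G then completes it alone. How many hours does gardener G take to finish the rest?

In 15 hours gardener A does 15/19 of the job, leaving 4/19.
Gardener G works at 1/36 per hour, so finishing takes 4/19 ÷ 1/36 = 144/19 hours.

144/19 hours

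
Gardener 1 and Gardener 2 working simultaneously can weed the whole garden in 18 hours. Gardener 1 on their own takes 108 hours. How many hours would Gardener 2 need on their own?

Combined rate is 1/18 per hour.
Known contribution: 1/108 per hour.
So Gardener 2's rate is 1/18 − 1/108 = 5/108, meaning 108/5 hours alone.

108/5 hours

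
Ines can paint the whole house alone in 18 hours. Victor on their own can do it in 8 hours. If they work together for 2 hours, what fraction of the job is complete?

13/36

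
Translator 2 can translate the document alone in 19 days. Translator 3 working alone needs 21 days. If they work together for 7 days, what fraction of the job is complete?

Combined rate: 1/19 + 1/21 = (21 + 19)/399 = 40/399 per day.
In 7 days they complete 7·40/399 = 40/57 of the job.

40/57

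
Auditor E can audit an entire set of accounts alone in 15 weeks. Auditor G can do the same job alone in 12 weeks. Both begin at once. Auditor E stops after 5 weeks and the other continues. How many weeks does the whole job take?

8 weeks

In the first 5 weeks the combined rate is 3/20, so 3/4 of the job is done, leaving 1/4.
After Auditor E leaves the rate is 1/12 per week; the remaining 1/4 takes 3 weeks.
Total = 5 + 3 = 8 weeks.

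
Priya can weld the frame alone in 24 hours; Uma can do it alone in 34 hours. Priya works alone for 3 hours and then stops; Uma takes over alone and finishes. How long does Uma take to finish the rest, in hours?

119/4 hours

In 3 hours Priya does 3/24 = 1/8 of the job, leaving 7/8.
Uma works at 1/34 per hour, so finishing takes 7/8 ÷ 1/34 = 119/4 hours.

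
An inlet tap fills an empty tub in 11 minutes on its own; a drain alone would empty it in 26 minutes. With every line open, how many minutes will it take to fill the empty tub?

286/15 minutes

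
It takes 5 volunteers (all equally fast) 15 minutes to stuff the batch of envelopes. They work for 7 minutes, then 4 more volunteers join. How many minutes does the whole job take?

103/9 minutes

One volunteer does 1/75 of the job per minute.
After 7 minutes with 5 volunteers, 7/15 is done (8/15 left).
With 9 volunteers the rate is 9/75 = 3/25, so the rest takes 8/15 ÷ 3/25 = 40/9 minutes.
Total = 7 + 40/9 = 103/9 minutes.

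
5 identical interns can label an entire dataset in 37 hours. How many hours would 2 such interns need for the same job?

Total work is 5·37 = 185 intern-hours.
With 2 interns: 185/2 hours.

185/2 hours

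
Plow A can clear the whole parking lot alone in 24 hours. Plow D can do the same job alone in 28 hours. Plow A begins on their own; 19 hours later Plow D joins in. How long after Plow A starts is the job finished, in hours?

In the first 19 hours Plow A alone does 19/24 of the job, leaving 5/24.
Once everyone is working, combined rate: 1/24 + 1/28 = (7 + 6)/168 = 13/168 per hour.
Remaining 5/24 at 13/168 per hour takes 35/13 hours.
Total from the start = 19 + 35/13 = 282/13 hours.

282/13 hours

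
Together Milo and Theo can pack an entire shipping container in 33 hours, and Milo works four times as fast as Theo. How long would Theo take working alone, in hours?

165 hours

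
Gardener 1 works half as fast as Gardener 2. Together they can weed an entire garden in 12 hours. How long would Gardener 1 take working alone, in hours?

Let Gardener 2's rate be r; then Gardener 1's rate is (1/2)r, so together (1/2 + 1)r = (3/2)r = 1/12.
Thus r = 1/18 per hour.
Gardener 2 alone: 18 hours; Gardener 1 alone: 36 hours.

36 hours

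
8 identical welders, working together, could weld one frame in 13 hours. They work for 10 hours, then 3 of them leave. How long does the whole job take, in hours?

74/5 hours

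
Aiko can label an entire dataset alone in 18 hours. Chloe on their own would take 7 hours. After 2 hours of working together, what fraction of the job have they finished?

Combined rate: 1/18 + 1/7 = (7 + 18)/126 = 25/126 per hour.
In 2 hours they complete 2·25/126 = 25/63 of the job.

25/63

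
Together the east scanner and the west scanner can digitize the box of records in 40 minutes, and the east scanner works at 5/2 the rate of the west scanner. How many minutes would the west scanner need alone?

Let the west scanner's rate be r; then the east scanner's rate is (5/2)r, so together (5/2 + 1)r = (7/2)r = 1/40.
Thus r = 1/140 per minute.
The west scanner alone: 140 minutes; the east scanner alone: 56 minutes.

140 minutes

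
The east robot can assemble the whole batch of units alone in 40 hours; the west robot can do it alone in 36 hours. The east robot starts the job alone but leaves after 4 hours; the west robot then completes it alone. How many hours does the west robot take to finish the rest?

162/5 hours

In 4 hours the east robot does 4/40 = 1/10 of the job, leaving 9/10.
The west robot works at 1/36 per hour, so finishing takes 9/10 ÷ 1/36 = 162/5 hours.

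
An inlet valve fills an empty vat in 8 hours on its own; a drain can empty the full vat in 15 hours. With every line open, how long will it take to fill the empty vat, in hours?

Net rate = 1/8 − 1/15 = (15 − 8)/120 = 7/120 per hour.
Filling time = 1 ÷ (7/120) = 120/7 hours.

120/7 hours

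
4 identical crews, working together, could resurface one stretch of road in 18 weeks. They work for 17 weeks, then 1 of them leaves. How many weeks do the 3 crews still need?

One crew does 1/72 of the job per week.
After 17 weeks with 4 crews, 17/18 is done (1/18 left).
With 3 crews the rate is 3/72 = 1/24, so the rest takes 1/18 ÷ 1/24 = 4/3 weeks.

4/3 weeks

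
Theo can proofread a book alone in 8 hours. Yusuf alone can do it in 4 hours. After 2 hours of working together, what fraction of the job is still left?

1/4

Combined rate: 1/8 + 1/4 = (1 + 2)/8 = 3/8 per hour.
In 2 hours they complete 2·3/8 = 3/4 of the job.
So 1/4 remains.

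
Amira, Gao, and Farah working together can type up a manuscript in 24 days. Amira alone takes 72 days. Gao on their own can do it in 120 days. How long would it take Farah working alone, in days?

360/7 days

Combined rate is 1/24 per day.
Known contribution: 1/72 + 1/120 = (5 + 3)/360 = 8/360 = 1/45 per day.
So Farah's rate is 1/24 − 1/45 = 7/360, meaning 360/7 days alone.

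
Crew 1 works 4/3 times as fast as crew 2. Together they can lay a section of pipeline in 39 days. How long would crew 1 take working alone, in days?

Let crew 2's rate be r; then crew 1's rate is (4/3)r, so together (4/3 + 1)r = (7/3)r = 1/39.
Thus r = 1/91 per day.
Crew 2 alone: 91 days; crew 1 alone: 273/4 days.

273/4 days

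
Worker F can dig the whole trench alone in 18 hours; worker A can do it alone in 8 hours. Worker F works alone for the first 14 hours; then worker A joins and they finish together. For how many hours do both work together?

In 14 hours worker F does 14/18 = 7/9 of the job, leaving 2/9.
Worker F and worker A together work at 13/72 per hour, so finishing takes 2/9 ÷ 13/72 = 16/13 hours.

16/13 hours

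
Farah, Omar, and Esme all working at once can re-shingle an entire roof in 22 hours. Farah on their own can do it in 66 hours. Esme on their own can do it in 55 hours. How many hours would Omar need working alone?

165/2 hours

Combined rate is 1/22 per hour.
Known contribution: 1/66 + 1/55 = (5 + 6)/330 = 11/330 = 1/30 per hour.
So Omar's rate is 1/22 − 1/30 = 2/165, meaning 165/2 hours alone.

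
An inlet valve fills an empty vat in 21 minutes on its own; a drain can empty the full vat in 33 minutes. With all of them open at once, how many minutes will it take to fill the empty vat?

231/4 minutes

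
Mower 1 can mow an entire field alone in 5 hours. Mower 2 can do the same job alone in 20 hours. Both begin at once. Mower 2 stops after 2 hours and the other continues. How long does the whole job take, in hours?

In the first 2 hours the combined rate is 1/4, so 1/2 of the job is done, leaving 1/2.
After Mower 2 leaves the rate is 1/5 per hour; the remaining 1/2 takes 5/2 hours.
Total = 2 + 5/2 = 9/2 hours.

9/2 hours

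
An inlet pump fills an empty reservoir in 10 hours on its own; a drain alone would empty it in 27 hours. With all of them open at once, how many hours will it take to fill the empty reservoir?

270/17 hours

Net rate = 1/10 − 1/27 = (27 − 10)/270 = 17/270 per hour.
Filling time = 1 ÷ (17/270) = 270/17 hours.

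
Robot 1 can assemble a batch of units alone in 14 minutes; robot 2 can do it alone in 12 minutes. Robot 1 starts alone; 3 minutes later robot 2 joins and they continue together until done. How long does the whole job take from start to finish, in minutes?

105/13 minutes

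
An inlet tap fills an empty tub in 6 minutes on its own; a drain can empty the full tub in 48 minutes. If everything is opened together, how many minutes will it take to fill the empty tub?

48/7 minutes

Net rate = 1/6 − 1/48 = (8 − 1)/48 = 7/48 per minute.
Filling time = 1 ÷ (7/48) = 48/7 minutes.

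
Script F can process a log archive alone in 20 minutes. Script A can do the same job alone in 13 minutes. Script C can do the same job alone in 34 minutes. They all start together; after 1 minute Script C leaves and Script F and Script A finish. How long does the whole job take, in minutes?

130/17 minutes

In the first 1 minute the combined rate is 691/4420, so 691/4420 of the job is done, leaving 3729/4420.
After Script C leaves the rate is 33/260 per minute; the remaining 3729/4420 takes 113/17 minutes.
Total = 1 + 113/17 = 130/17 minutes.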